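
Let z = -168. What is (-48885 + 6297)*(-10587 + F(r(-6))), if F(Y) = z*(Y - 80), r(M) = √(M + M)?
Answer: -121503564 + 14309568*I*√3 ≈ -1.215e+8 + 2.4785e+7*I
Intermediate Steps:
r(M) = √2*√M (r(M) = √(2*M) = √2*√M)
F(Y) = 13440 - 168*Y (F(Y) = -168*(Y - 80) = -168*(-80 + Y) = 13440 - 168*Y)
(-48885 + 6297)*(-10587 + F(r(-6))) = (-48885 + 6297)*(-10587 + (13440 - 168*√2*√(-6))) = -42588*(-10587 + (13440 - 168*√2*I*√6)) = -42588*(-10587 + (13440 - 336*I*√3)) = -42588*(2853 - 336*I*√3) = -121503564 + 14309568*I*√3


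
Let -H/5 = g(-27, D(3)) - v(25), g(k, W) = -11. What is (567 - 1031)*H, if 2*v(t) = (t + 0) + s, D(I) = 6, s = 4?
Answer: -59160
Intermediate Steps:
v(t) = 2 + t/2 (v(t) = ((t + 0) + 4)/2 = (t + 4)/2 = (4 + t)/2 = 2 + t/2)
H = 255/2 (H = -5*(-11 - (2 + (1/2)*25)) = -5*(-11 - (2 + 25/2)) = -5*(-11 - 1*29/2) = -5*(-11 - 29/2) = -5*(-51/2) = 255/2 ≈ 127.50)
(567 - 1031)*H = (567 - 1031)*(255/2) = -464*255/2 = -59160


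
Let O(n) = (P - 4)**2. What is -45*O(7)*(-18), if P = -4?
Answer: 51840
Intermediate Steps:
O(n) = 64 (O(n) = (-4 - 4)**2 = (-8)**2 = 64)
-45*O(7)*(-18) = -45*64*(-18) = -2880*(-18) = 51840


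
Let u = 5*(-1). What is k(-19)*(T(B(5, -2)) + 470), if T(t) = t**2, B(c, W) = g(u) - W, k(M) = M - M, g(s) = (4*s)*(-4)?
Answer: 0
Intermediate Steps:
u = -5
g(s) = -16*s
k(M) = 0
B(c, W) = 80 - W (B(c, W) = -16*(-5) - W = 80 - W)
k(-19)*(T(B(5, -2)) + 470) = 0*((80 - 1*(-2))**2 + 470) = 0*((80 + 2)**2 + 470) = 0*(82**2 + 470) = 0*(6724 + 470) = 0*7194 = 0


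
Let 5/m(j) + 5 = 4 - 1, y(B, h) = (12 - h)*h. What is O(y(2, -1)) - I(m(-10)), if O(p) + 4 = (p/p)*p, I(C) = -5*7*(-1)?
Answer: -52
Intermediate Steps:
y(B, h) = h*(12 - h)
m(j) = -5/2 (m(j) = 5/(-5 + (4 - 1)) = 5/(-5 + 3) = 5/(-2) = 5*(-1/2) = -5/2)
I(C) = 35 (I(C) = -35*(-1) = 35)
O(p) = -4 + p (O(p) = -4 + (p/p)*p = -4 + 1*p = -4 + p)
O(y(2, -1)) - I(m(-10)) = (-4 - (12 - 1*(-1))) - 1*35 = (-4 - (12 + 1)) - 35 = (-4 - 1*13) - 35 = (-4 - 13) - 35 = -17 - 35 = -52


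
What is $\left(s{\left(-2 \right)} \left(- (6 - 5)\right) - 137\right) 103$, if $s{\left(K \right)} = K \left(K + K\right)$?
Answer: $-14935$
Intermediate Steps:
$s{\left(K \right)} = 2 K^{2}$ ($s{\left(K \right)} = K 2 K = 2 K^{2}$)
$\left(s{\left(-2 \right)} \left(- (6 - 5)\right) - 137\right) 103 = \left(2 \left(-2\right)^{2} \left(- (6 - 5)\right) - 137\right) 103 = \left(2 \cdot 4 \left(\left(-1\right) 1\right) - 137\right) 103 = \left(8 \left(-1\right) - 137\right) 103 = \left(-8 - 137\right) 103 = \left(-145\right) 103 = -14935$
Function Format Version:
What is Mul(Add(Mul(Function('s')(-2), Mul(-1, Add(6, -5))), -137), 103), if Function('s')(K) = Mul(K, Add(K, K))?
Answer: -14935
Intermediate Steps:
Function('s')(K) = Mul(2, Pow(K, 2)) (Function('s')(K) = Mul(K, Mul(2, K)) = Mul(2, Pow(K, 2)))
Mul(Add(Mul(Function('s')(-2), Mul(-1, Add(6, -5))), -137), 103) = Mul(Add(Mul(Mul(2, Pow(-2, 2)), Mul(-1, Add(6, -5))), -137), 103) = Mul(Add(Mul(Mul(2, 4), Mul(-1, 1)), -137), 103) = Mul(Add(Mul(8, -1), -137), 103) = Mul(Add(-8, -137), 103) = Mul(-145, 103) = -14935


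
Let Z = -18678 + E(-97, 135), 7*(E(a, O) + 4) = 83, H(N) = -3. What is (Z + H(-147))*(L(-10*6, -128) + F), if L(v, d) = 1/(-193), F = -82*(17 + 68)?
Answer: 25119317176/193 ≈ 1.3015e+8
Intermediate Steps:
E(a, O) = 55/7 (E(a, O) = -4 + (⅐)*83 = -4 + 83/7 = 55/7)
Z = -130691/7 (Z = -18678 + 55/7 = -130691/7 ≈ -18670.)
F = -6970 (F = -82*85 = -6970)
L(v, d) = -1/193
(Z + H(-147))*(L(-10*6, -128) + F) = (-130691/7 - 3)*(-1/193 - 6970) = -130712/7*(-1345211/193) = 25119317176/193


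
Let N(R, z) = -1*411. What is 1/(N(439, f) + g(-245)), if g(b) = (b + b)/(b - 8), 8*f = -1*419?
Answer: -253/103493 ≈ -0.0024446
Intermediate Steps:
f = -419/8 (f = (-1*419)/8 = (⅛)*(-419) = -419/8 ≈ -52.375)
N(R, z) = -411
g(b) = 2*b/(-8 + b) (g(b) = (2*b)/(-8 + b) = 2*b/(-8 + b))
1/(N(439, f) + g(-245)) = 1/(-411 + 2*(-245)/(-8 - 245)) = 1/(-411 + 2*(-245)/(-253)) = 1/(-411 + 2*(-245)*(-1/253)) = 1/(-411 + 490/253) = 1/(-103493/253) = -253/103493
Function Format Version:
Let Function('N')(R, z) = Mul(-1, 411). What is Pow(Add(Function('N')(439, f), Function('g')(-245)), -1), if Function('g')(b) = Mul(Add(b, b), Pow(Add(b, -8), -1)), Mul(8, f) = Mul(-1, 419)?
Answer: Rational(-253, 103493) ≈ -0.0024446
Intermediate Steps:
f = Rational(-419, 8) (f = Mul(Rational(1, 8), Mul(-1, 419)) = Mul(Rational(1, 8), -419) = Rational(-419, 8) ≈ -52.375)
Function('N')(R, z) = -411
Function('g')(b) = Mul(2, b, Pow(Add(-8, b), -1)) (Function('g')(b) = Mul(Mul(2, b), Pow(Add(-8, b), -1)) = Mul(2, b, Pow(Add(-8, b), -1)))
Pow(Add(Function('N')(439, f), Function('g')(-245)), -1) = Pow(Add(-411, Mul(2, -245, Pow(Add(-8, -245), -1))), -1) = Pow(Add(-411, Mul(2, -245, Pow(-253, -1))), -1) = Pow(Add(-411, Mul(2, -245, Rational(-1, 253))), -1) = Pow(Add(-411, Rational(490, 253)), -1) = Pow(Rational(-103493, 253), -1) = Rational(-253, 103493)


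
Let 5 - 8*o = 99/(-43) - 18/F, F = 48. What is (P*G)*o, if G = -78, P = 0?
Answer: 0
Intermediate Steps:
o = 2641/2752 (o = 5/8 - (99/(-43) - 18/48)/8 = 5/8 - (99*(-1/43) - 18*1/48)/8 = 5/8 - (-99/43 - 3/8)/8 = 5/8 - 1/8*(-921/344) = 5/8 + 921/2752 = 2641/2752 ≈ 0.95967)
(P*G)*o = (0*(-78))*(2641/2752) = 0*(2641/2752) = 0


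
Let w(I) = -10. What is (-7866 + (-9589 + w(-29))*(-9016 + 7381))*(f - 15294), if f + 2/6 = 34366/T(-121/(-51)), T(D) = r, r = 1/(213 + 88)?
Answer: 162023835070295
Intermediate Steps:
r = 1/301 ≈ 0.0033223
T(D) = 1/301
f = 31032497/3 (f = -⅓ + 34366/(1/301) = -⅓ + 34366*301 = -⅓ + 10344166 = 31032497/3 ≈ 1.0344e+7)
(-7866 + (-9589 + w(-29))*(-9016 + 7381))*(f - 15294) = (-7866 + (-9589 - 10)*(-9016 + 7381))*(31032497/3 - 15294) = (-7866 - 9599*(-1635))*(30986615/3) = (-7866 + 15694365)*(30986615/3) = 15686499*(30986615/3) = 162023835070295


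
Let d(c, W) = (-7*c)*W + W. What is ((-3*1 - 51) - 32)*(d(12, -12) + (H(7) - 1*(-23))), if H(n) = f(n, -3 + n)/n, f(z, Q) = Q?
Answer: -613782/7 ≈ -87683.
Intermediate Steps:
d(c, W) = W - 7*W*c (d(c, W) = -7*W*c + W = W - 7*W*c)
H(n) = (-3 + n)/n
((-3*1 - 51) - 32)*(d(12, -12) + (H(7) - 1*(-23))) = ((-3*1 - 51) - 32)*(-12*(1 - 7*12) + ((-3 + 7)/7 - 1*(-23))) = ((-3 - 51) - 32)*(-12*(1 - 84) + ((⅐)*4 + 23)) = (-54 - 32)*(-12*(-83) + (4/7 + 23)) = -86*(996 + 165/7) = -86*7137/7 = -613782/7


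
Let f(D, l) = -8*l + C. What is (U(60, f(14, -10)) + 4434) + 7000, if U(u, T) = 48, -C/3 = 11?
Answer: 11482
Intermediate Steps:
C = -33 (C = -3*11 = -33)
f(D, l) = -33 - 8*l (f(D, l) = -8*l - 33 = -33 - 8*l)
(U(60, f(14, -10)) + 4434) + 7000 = (48 + 4434) + 7000 = 4482 + 7000 = 11482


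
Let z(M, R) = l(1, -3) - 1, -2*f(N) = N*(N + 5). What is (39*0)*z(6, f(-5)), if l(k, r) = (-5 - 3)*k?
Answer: 0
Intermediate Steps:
f(N) = -N*(5 + N)/2 (f(N) = -N*(N + 5)/2 = -N*(5 + N)/2)
l(k, r) = -8*k
z(M, R) = -9 (z(M, R) = -8*1 - 1 = -8 - 1 = -9)
(39*0)*z(6, f(-5)) = (39*0)*(-9) = 0*(-9) = 0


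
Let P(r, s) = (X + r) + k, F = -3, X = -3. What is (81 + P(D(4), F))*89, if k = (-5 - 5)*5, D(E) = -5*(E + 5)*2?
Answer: -5518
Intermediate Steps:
D(E) = -50 - 10*E (D(E) = -5*(5 + E)*2 = (-25 - 5*E)*2 = -50 - 10*E)
k = -50 (k = -10*5 = -50)
P(r, s) = -53 + r (P(r, s) = (-3 + r) - 50 = -53 + r)
(81 + P(D(4), F))*89 = (81 + (-53 + (-50 - 10*4)))*89 = (81 + (-53 + (-50 - 40)))*89 = (81 + (-53 - 90))*89 = (81 - 143)*89 = -62*89 = -5518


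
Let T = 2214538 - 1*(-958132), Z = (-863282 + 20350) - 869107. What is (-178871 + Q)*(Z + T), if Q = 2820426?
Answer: 3858337121205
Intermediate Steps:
Z = -1712039 (Z = -842932 - 869107 = -1712039)
T = 3172670 (T = 2214538 + 958132 = 3172670)
(-178871 + Q)*(Z + T) = (-178871 + 2820426)*(-1712039 + 3172670) = 2641555*1460631 = 3858337121205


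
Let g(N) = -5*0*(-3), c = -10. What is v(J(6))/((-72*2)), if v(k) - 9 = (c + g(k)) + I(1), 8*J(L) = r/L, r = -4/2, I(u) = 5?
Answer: -1/36 ≈ -0.027778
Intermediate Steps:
g(N) = 0 (g(N) = 0*(-3) = 0)
r = -2 (r = -4*1/2 = -2)
J(L) = -1/(4*L) (J(L) = (-2/L)/8 = -1/(4*L))
v(k) = 4 (v(k) = 9 + ((-10 + 0) + 5) = 9 + (-10 + 5) = 9 - 5 = 4)
v(J(6))/((-72*2)) = 4/((-72*2)) = 4/(-144) = 4*(-1/144) = -1/36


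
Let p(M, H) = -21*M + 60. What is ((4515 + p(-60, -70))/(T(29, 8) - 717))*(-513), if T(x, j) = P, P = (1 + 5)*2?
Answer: 199557/47 ≈ 4245.9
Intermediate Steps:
p(M, H) = 60 - 21*M
P = 12 (P = 6*2 = 12)
T(x, j) = 12
((4515 + p(-60, -70))/(T(29, 8) - 717))*(-513) = ((4515 + (60 - 21*(-60)))/(12 - 717))*(-513) = ((4515 + (60 + 1260))/(-705))*(-513) = ((4515 + 1320)*(-1/705))*(-513) = (5835*(-1/705))*(-513) = -389/47*(-513) = 199557/47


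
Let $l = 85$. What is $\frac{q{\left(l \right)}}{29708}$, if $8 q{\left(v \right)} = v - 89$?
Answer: $- \frac{1}{59416} \approx -1.683 \cdot 10^{-5}$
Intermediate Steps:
$q{\left(v \right)} = - \frac{89}{8} + \frac{v}{8}$ ($q{\left(v \right)} = \frac{v - 89}{8} = \frac{-89 + v}{8} = - \frac{89}{8} + \frac{v}{8}$)
$\frac{q{\left(l \right)}}{29708} = \frac{- \frac{89}{8} + \frac{1}{8} \cdot 85}{29708} = \left(- \frac{89}{8} + \frac{85}{8}\right) \frac{1}{29708} = \left(- \frac{1}{2}\right) \frac{1}{29708} = - \frac{1}{59416}$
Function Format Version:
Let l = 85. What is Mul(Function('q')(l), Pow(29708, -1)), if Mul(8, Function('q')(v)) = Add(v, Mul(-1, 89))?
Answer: Rational(-1, 59416) ≈ -1.6830e-5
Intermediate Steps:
Function('q')(v) = Add(Rational(-89, 8), Mul(Rational(1, 8), v)) (Function('q')(v) = Mul(Rational(1, 8), Add(v, Mul(-1, 89))) = Mul(Rational(1, 8), Add(v, -89)) = Mul(Rational(1, 8), Add(-89, v)) = Add(Rational(-89, 8), Mul(Rational(1, 8), v)))
Mul(Function('q')(l), Pow(29708, -1)) = Mul(Add(Rational(-89, 8), Mul(Rational(1, 8), 85)), Pow(29708, -1)) = Mul(Add(Rational(-89, 8), Rational(85, 8)), Rational(1, 29708)) = Mul(Rational(-1, 2), Rational(1, 29708)) = Rational(-1, 59416)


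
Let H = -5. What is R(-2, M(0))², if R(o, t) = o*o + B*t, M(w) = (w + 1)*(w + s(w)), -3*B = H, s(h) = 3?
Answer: 81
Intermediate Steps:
B = 5/3 (B = -⅓*(-5) = 5/3 ≈ 1.6667)
M(w) = (1 + w)*(3 + w) (M(w) = (w + 1)*(w + 3) = (1 + w)*(3 + w))
R(o, t) = o² + 5*t/3 (R(o, t) = o*o + 5*t/3 = o² + 5*t/3)
R(-2, M(0))² = ((-2)² + 5*(3 + 0² + 4*0)/3)² = (4 + 5*(3 + 0 + 0)/3)² = (4 + (5/3)*3)² = (4 + 5)² = 9² = 81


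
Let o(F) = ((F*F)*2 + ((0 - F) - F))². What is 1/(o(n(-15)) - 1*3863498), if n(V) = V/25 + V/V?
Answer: -625/2414686106 ≈ -2.5883e-7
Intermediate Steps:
n(V) = 1 + V/25 (n(V) = V*(1/25) + 1 = V/25 + 1 = 1 + V/25)
o(F) = (-2*F + 2*F²)² (o(F) = (F²*2 + (-F - F))² = (2*F² - 2*F)² = (-2*F + 2*F²)²)
1/(o(n(-15)) - 1*3863498) = 1/(4*(1 + (1/25)*(-15))²*(-1 + (1 + (1/25)*(-15)))² - 1*3863498) = 1/(4*(1 - ⅗)²*(-1 + (1 - ⅗))² - 3863498) = 1/(4*(⅖)²*(-1 + ⅖)² - 3863498) = 1/(4*(4/25)*(-⅗)² - 3863498) = 1/(4*(4/25)*(9/25) - 3863498) = 1/(144/625 - 3863498) = 1/(-2414686106/625) = -625/2414686106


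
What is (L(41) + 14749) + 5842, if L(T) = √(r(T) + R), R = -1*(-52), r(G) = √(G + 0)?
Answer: 20591 + √(52 + √41) ≈ 20599.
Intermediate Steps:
r(G) = √G
R = 52
L(T) = √(52 + √T) (L(T) = √(√T + 52) = √(52 + √T))
(L(41) + 14749) + 5842 = (√(52 + √41) + 14749) + 5842 = (14749 + √(52 + √41)) + 5842 = 20591 + √(52 + √41)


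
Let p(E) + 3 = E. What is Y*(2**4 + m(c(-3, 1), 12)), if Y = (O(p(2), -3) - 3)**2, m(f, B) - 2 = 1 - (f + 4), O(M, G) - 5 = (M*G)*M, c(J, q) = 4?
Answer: 11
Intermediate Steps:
p(E) = -3 + E
O(M, G) = 5 + G*M**2 (O(M, G) = 5 + (M*G)*M = 5 + (G*M)*M = 5 + G*M**2)
m(f, B) = -1 - f (m(f, B) = 2 + (1 - (f + 4)) = 2 + (1 - (4 + f)) = 2 + (1 + (-4 - f)) = 2 + (-3 - f) = -1 - f)
Y = 1 (Y = ((5 - 3*(-3 + 2)**2) - 3)**2 = ((5 - 3*(-1)**2) - 3)**2 = ((5 - 3*1) - 3)**2 = ((5 - 3) - 3)**2 = (2 - 3)**2 = (-1)**2 = 1)
Y*(2**4 + m(c(-3, 1), 12)) = 1*(2**4 + (-1 - 1*4)) = 1*(16 + (-1 - 4)) = 1*(16 - 5) = 1*11 = 11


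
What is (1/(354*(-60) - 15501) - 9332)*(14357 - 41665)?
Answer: 9363012391004/36741 ≈ 2.5484e+8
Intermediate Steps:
(1/(354*(-60) - 15501) - 9332)*(14357 - 41665) = (1/(-21240 - 15501) - 9332)*(-27308) = (1/(-36741) - 9332)*(-27308) = (-1/36741 - 9332)*(-27308) = -342867013/36741*(-27308) = 9363012391004/36741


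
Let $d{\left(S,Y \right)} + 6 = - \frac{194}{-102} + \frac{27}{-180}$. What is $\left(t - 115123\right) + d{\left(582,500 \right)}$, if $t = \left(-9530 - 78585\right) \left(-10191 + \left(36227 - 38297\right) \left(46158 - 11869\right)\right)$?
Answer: $\frac{6380247493313507}{1020} \approx 6.2551 \cdot 10^{12}$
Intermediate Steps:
$t = 6255144716415$ ($t = - 88115 \left(-10191 - 70978230\right) = \left(-88115\right) \left(-70988421\right) = 6255144716415$)
$d{\left(S,Y \right)} = - \frac{4333}{1020}$ ($d{\left(S,Y \right)} = -6 + \left(- \frac{194}{-102} + \frac{27}{-180}\right) = -6 + \left(\left(-194\right) \left(- \frac{1}{102}\right) + 27 \left(- \frac{1}{180}\right)\right) = -6 + \left(\frac{97}{51} - \frac{3}{20}\right) = -6 + \frac{1787}{1020} = - \frac{4333}{1020}$)
$\left(t - 115123\right) + d{\left(582,500 \right)} = \left(6255144716415 - 115123\right) - \frac{4333}{1020} = 6255144601292 - \frac{4333}{1020} = \frac{6380247493313507}{1020}$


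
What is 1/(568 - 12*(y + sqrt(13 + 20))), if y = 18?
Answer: 2/677 + 3*sqrt(33)/29788 ≈ 0.0035328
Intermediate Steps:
1/(568 - 12*(y + sqrt(13 + 20))) = 1/(568 - 12*(18 + sqrt(13 + 20))) = 1/(568 - 12*(18 + sqrt(33))) = 1/(568 + (-216 - 12*sqrt(33))) = 1/(352 - 12*sqrt(33))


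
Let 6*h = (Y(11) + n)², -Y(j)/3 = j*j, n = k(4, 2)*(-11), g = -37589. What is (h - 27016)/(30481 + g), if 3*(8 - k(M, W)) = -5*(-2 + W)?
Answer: -41305/42648 ≈ -0.96851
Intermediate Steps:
k(M, W) = 14/3 + 5*W/3 (k(M, W) = 8 - (-5)*(-2 + W)/3 = 8 - (10 - 5*W)/3 = 8 + (-10/3 + 5*W/3) = 14/3 + 5*W/3)
n = -88 (n = (14/3 + (5/3)*2)*(-11) = (14/3 + 10/3)*(-11) = 8*(-11) = -88)
Y(j) = -3*j² (Y(j) = -3*j*j = -3*j²)
h = 203401/6 (h = (-3*11² - 88)²/6 = (-3*121 - 88)²/6 = (-363 - 88)²/6 = (⅙)*(-451)² = (⅙)*203401 = 203401/6 ≈ 33900.)
(h - 27016)/(30481 + g) = (203401/6 - 27016)/(30481 - 37589) = (41305/6)/(-7108) = (41305/6)*(-1/7108) = -41305/42648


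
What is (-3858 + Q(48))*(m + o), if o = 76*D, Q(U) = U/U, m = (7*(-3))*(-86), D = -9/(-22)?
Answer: -77942256/11 ≈ -7.0857e+6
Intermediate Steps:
D = 9/22 (D = -9*(-1/22) = 9/22 ≈ 0.40909)
m = 1806 (m = -21*(-86) = 1806)
Q(U) = 1
o = 342/11 (o = 76*(9/22) = 342/11 ≈ 31.091)
(-3858 + Q(48))*(m + o) = (-3858 + 1)*(1806 + 342/11) = -3857*20208/11 = -77942256/11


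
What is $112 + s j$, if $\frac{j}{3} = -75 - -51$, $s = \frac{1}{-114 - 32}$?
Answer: $\frac{8212}{73} \approx 112.49$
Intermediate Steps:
$s = - \frac{1}{146}$ ($s = \frac{1}{-146} = - \frac{1}{146} \approx -0.0068493$)
$j = -72$ ($j = 3 \left(-75 - -51\right) = 3 \left(-75 + 51\right) = 3 \left(-24\right) = -72$)
$112 + s j = 112 - - \frac{36}{73} = 112 + \frac{36}{73} = \frac{8212}{73}$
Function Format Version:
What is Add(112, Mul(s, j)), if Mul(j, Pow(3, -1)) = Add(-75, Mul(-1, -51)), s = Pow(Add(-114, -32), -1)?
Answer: Rational(8212, 73) ≈ 112.49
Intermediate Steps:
s = Rational(-1, 146) (s = Pow(-146, -1) = Rational(-1, 146) ≈ -0.0068493)
j = -72 (j = Mul(3, Add(-75, Mul(-1, -51))) = Mul(3, Add(-75, 51)) = Mul(3, -24) = -72)
Add(112, Mul(s, j)) = Add(112, Mul(Rational(-1, 146), -72)) = Add(112, Rational(36, 73)) = Rational(8212, 73)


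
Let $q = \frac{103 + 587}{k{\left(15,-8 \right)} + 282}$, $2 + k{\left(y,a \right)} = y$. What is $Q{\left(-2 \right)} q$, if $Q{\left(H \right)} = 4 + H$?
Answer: $\frac{276}{59} \approx 4.678$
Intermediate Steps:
$k{\left(y,a \right)} = -2 + y$
$q = \frac{138}{59}$ ($q = \frac{103 + 587}{\left(-2 + 15\right) + 282} = \frac{690}{13 + 282} = \frac{690}{295} = 690 \cdot \frac{1}{295} = \frac{138}{59} \approx 2.339$)
$Q{\left(-2 \right)} q = \left(4 - 2\right) \frac{138}{59} = 2 \cdot \frac{138}{59} = \frac{276}{59}$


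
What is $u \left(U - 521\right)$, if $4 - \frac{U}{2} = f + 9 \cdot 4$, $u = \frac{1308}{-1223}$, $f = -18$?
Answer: $\frac{718092}{1223} \approx 587.16$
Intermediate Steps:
$u = - \frac{1308}{1223}$ ($u = 1308 \left(- \frac{1}{1223}\right) = - \frac{1308}{1223} \approx -1.0695$)
$U = -28$ ($U = 8 - 2 \left(-18 + 9 \cdot 4\right) = 8 - 2 \left(-18 + 36\right) = 8 - 36 = -28$)
$u \left(U - 521\right) = - \frac{1308 \left(-28 - 521\right)}{1223} = \left(- \frac{1308}{1223}\right) \left(-549\right) = \frac{718092}{1223}$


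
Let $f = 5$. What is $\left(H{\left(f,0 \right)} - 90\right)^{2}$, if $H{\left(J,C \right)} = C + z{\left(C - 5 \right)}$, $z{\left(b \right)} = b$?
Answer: $9025$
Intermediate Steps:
$H{\left(J,C \right)} = -5 + 2 C$ ($H{\left(J,C \right)} = C + \left(C - 5\right) = C + \left(-5 + C\right) = -5 + 2 C$)
$\left(H{\left(f,0 \right)} - 90\right)^{2} = \left(\left(-5 + 2 \cdot 0\right) - 90\right)^{2} = \left(\left(-5 + 0\right) - 90\right)^{2} = \left(-5 - 90\right)^{2} = \left(-95\right)^{2} = 9025$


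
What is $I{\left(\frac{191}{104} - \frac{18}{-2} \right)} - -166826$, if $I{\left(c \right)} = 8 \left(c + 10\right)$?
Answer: $\frac{2170905}{13} \approx 1.6699 \cdot 10^{5}$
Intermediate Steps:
$I{\left(c \right)} = 80 + 8 c$ ($I{\left(c \right)} = 8 \left(10 + c\right) = 80 + 8 c$)
$I{\left(\frac{191}{104} - \frac{18}{-2} \right)} - -166826 = \left(80 + 8 \left(\frac{191}{104} - \frac{18}{-2}\right)\right) - -166826 = \left(80 + 8 \left(191 \cdot \frac{1}{104} - -9\right)\right) + 166826 = \left(80 + 8 \left(\frac{191}{104} + 9\right)\right) + 166826 = \left(80 + 8 \cdot \frac{1127}{104}\right) + 166826 = \left(80 + \frac{1127}{13}\right) + 166826 = \frac{2167}{13} + 166826 = \frac{2170905}{13}$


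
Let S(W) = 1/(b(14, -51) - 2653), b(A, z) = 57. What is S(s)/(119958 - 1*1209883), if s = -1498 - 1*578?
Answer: 1/2829445300 ≈ 3.5343e-10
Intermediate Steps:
s = -2076 (s = -1498 - 578 = -2076)
S(W) = -1/2596 (S(W) = 1/(57 - 2653) = 1/(-2596) = -1/2596)
S(s)/(119958 - 1*1209883) = -1/(2596*(119958 - 1*1209883)) = -1/(2596*(119958 - 1209883)) = -1/2596/(-1089925) = -1/2596*(-1/1089925) = 1/2829445300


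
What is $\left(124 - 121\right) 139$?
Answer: $417$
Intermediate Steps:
$\left(124 - 121\right) 139 = 3 \cdot 139 = 417$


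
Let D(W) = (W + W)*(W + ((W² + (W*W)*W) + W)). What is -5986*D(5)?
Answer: -9577600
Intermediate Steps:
D(W) = 2*W*(W² + W³ + 2*W) (D(W) = (2*W)*(W + ((W² + W²*W) + W)) = (2*W)*(W + ((W² + W³) + W)) = (2*W)*(W + (W + W² + W³)) = (2*W)*(W² + W³ + 2*W) = 2*W*(W² + W³ + 2*W))
-5986*D(5) = -11972*5²*(2 + 5 + 5²) = -11972*25*(2 + 5 + 25) = -11972*25*32 = -5986*1600 = -9577600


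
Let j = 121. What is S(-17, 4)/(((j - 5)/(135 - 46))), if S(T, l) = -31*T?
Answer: 46903/116 ≈ 404.34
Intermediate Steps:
S(-17, 4)/(((j - 5)/(135 - 46))) = (-31*(-17))/(((121 - 5)/(135 - 46))) = 527/((116/89)) = 527/((116*(1/89))) = 527/(116/89) = 527*(89/116) = 46903/116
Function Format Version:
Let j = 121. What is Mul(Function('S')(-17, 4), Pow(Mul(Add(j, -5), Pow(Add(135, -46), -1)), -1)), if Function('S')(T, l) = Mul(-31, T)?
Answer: Rational(46903, 116) ≈ 404.34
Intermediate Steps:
Mul(Function('S')(-17, 4), Pow(Mul(Add(j, -5), Pow(Add(135, -46), -1)), -1)) = Mul(Mul(-31, -17), Pow(Mul(Add(121, -5), Pow(Add(135, -46), -1)), -1)) = Mul(527, Pow(Mul(116, Pow(89, -1)), -1)) = Mul(527, Pow(Mul(116, Rational(1, 89)), -1)) = Mul(527, Pow(Rational(116, 89), -1)) = Mul(527, Rational(89, 116)) = Rational(46903, 116)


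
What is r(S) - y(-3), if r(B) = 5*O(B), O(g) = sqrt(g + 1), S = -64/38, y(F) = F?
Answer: 3 + 5*I*sqrt(247)/19 ≈ 3.0 + 4.1358*I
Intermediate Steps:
S = -32/19 (S = -64*1/38 = -32/19 ≈ -1.6842)
O(g) = sqrt(1 + g)
r(B) = 5*sqrt(1 + B)
r(S) - y(-3) = 5*sqrt(1 - 32/19) - 1*(-3) = 5*sqrt(-13/19) + 3 = 5*(I*sqrt(247)/19) + 3 = 5*I*sqrt(247)/19 + 3 = 3 + 5*I*sqrt(247)/19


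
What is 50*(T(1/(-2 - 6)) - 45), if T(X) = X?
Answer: -9025/4 ≈ -2256.3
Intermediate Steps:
50*(T(1/(-2 - 6)) - 45) = 50*(1/(-2 - 6) - 45) = 50*(1/(-8) - 45) = 50*(-⅛ - 45) = 50*(-361/8) = -9025/4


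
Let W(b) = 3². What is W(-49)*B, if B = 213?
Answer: 1917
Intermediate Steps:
W(b) = 9
W(-49)*B = 9*213 = 1917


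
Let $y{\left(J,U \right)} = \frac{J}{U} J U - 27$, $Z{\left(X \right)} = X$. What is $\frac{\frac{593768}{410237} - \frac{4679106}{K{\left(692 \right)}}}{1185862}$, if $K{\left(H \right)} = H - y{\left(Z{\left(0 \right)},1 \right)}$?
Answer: $- \frac{959557744465}{174891166711193} \approx -0.0054866$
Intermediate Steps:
$y{\left(J,U \right)} = -27 + J^{2}$ ($y{\left(J,U \right)} = \frac{J^{2}}{U} U - 27 = J^{2} - 27 = -27 + J^{2}$)
$K{\left(H \right)} = 27 + H$ ($K{\left(H \right)} = H - \left(-27 + 0^{2}\right) = H - \left(-27 + 0\right) = H - -27 = H + 27 = 27 + H$)
$\frac{\frac{593768}{410237} - \frac{4679106}{K{\left(692 \right)}}}{1185862} = \frac{\frac{593768}{410237} - \frac{4679106}{27 + 692}}{1185862} = \left(593768 \cdot \frac{1}{410237} - \frac{4679106}{719}\right) \frac{1}{1185862} = \left(\frac{593768}{410237} - \frac{4679106}{719}\right) \frac{1}{1185862} = \left(- \frac{1919115488930}{294960403}\right) \frac{1}{1185862} = - \frac{959557744465}{174891166711193}$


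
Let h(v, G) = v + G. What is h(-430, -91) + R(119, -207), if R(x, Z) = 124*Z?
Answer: -26189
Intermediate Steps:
h(v, G) = G + v
h(-430, -91) + R(119, -207) = (-91 - 430) + 124*(-207) = -521 - 25668 = -26189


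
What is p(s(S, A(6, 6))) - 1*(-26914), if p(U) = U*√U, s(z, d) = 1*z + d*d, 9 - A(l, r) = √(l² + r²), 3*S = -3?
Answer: 26914 - I*(1 - 9*(3 - 2*√2)²)^(3/2) ≈ 26914.0 - 0.63021*I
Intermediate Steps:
S = -1 (S = (⅓)*(-3) = -1)
A(l, r) = 9 - √(l² + r²)
s(z, d) = z + d²
p(U) = U^(3/2)
p(s(S, A(6, 6))) - 1*(-26914) = (-1 + (9 - √(6² + 6²))²)^(3/2) - 1*(-26914) = (-1 + (9 - √(36 + 36))²)^(3/2) + 26914 = (-1 + (9 - √72)²)^(3/2) + 26914 = (-1 + (9 - 6*√2)²)^(3/2) + 26914 = 26914 + (-1 + (9 - 6*√2)²)^(3/2)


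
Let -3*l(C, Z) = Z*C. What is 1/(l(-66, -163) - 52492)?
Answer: -1/56078 ≈ -1.7832e-5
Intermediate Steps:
l(C, Z) = -C*Z/3 (l(C, Z) = -Z*C/3 = -C*Z/3)
1/(l(-66, -163) - 52492) = 1/(-⅓*(-66)*(-163) - 52492) = 1/(-3586 - 52492) = 1/(-56078) = -1/56078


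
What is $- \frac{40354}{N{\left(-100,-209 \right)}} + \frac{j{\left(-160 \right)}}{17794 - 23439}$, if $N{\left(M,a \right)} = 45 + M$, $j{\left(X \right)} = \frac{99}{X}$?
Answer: $\frac{7289547649}{9935200} \approx 733.71$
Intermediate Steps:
$- \frac{40354}{N{\left(-100,-209 \right)}} + \frac{j{\left(-160 \right)}}{17794 - 23439} = - \frac{40354}{45 - 100} + \frac{99 \frac{1}{-160}}{17794 - 23439} = - \frac{40354}{-55} + \frac{99 \left(- \frac{1}{160}\right)}{17794 - 23439} = \left(-40354\right) \left(- \frac{1}{55}\right) - \frac{99}{160 \left(-5645\right)} = \frac{40354}{55} - - \frac{99}{903200} = \frac{40354}{55} + \frac{99}{903200} = \frac{7289547649}{9935200}$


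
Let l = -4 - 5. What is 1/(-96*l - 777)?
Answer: 1/87 ≈ 0.011494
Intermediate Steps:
l = -9
1/(-96*l - 777) = 1/(-96*(-9) - 777) = 1/(864 - 777) = 1/87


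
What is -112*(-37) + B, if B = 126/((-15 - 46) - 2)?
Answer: 4142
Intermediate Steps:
B = -2 (B = 126/(-61 - 2) = 126/(-63) = 126*(-1/63) = -2)
-112*(-37) + B = -112*(-37) - 2 = 4144 - 2 = 4142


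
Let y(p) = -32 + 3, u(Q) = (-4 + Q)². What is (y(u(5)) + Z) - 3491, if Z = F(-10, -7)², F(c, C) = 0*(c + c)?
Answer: -3520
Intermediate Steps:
y(p) = -29
F(c, C) = 0 (F(c, C) = 0*(2*c) = 0)
Z = 0 (Z = 0² = 0)
(y(u(5)) + Z) - 3491 = (-29 + 0) - 3491 = -29 - 3491 = -3520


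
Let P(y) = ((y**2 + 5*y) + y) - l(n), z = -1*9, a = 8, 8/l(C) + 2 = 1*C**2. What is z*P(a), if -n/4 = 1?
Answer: -7020/7 ≈ -1002.9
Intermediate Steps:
n = -4 (n = -4*1 = -4)
l(C) = 8/(-2 + C**2) (l(C) = 8/(-2 + 1*C**2) = 8/(-2 + C**2))
z = -9
P(y) = -4/7 + y**2 + 6*y (P(y) = ((y**2 + 5*y) + y) - 8/(-2 + (-4)**2) = (y**2 + 6*y) - 8/(-2 + 16) = (y**2 + 6*y) - 8/14 = (y**2 + 6*y) - 1*4/7 = (y**2 + 6*y) - 4/7 = -4/7 + y**2 + 6*y)
z*P(a) = -9*(-4/7 + 8**2 + 6*8) = -9*(-4/7 + 64 + 48) = -9*780/7 = -7020/7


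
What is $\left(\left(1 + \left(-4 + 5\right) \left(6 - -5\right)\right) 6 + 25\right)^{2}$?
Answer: $9409$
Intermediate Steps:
$\left(\left(1 + \left(-4 + 5\right) \left(6 - -5\right)\right) 6 + 25\right)^{2} = \left(\left(1 + 1 \left(6 + 5\right)\right) 6 + 25\right)^{2} = \left(\left(1 + 1 \cdot 11\right) 6 + 25\right)^{2} = \left(\left(1 + 11\right) 6 + 25\right)^{2} = \left(12 \cdot 6 + 25\right)^{2} = \left(72 + 25\right)^{2} = 97^{2} = 9409$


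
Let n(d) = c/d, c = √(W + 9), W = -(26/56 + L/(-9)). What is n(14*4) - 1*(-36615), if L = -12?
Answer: 36615 + 11*√105/2352 ≈ 36615.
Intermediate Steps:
W = -151/84 (W = -(26/56 - 12/(-9)) = -(26*(1/56) - 12*(-⅑)) = -(13/28 + 4/3) = -1*151/84 = -151/84 ≈ -1.7976)
c = 11*√105/42 (c = √(-151/84 + 9) = √(605/84) = 11*√105/42 ≈ 2.6837)
n(d) = 11*√105/(42*d) (n(d) = (11*√105/42)/d = 11*√105/(42*d))
n(14*4) - 1*(-36615) = 11*√105/(42*((14*4))) - 1*(-36615) = (11/42)*√105/56 + 36615 = (11/42)*√105*(1/56) + 36615 = 11*√105/2352 + 36615 = 36615 + 11*√105/2352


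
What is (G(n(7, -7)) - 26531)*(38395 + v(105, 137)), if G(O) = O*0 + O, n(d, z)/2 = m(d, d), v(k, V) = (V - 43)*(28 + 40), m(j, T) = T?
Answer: -1187616879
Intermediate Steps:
v(k, V) = -2924 + 68*V (v(k, V) = (-43 + V)*68 = -2924 + 68*V)
n(d, z) = 2*d
G(O) = O (G(O) = 0 + O = O)
(G(n(7, -7)) - 26531)*(38395 + v(105, 137)) = (2*7 - 26531)*(38395 + (-2924 + 68*137)) = (14 - 26531)*(38395 + (-2924 + 9316)) = -26517*(38395 + 6392) = -26517*44787 = -1187616879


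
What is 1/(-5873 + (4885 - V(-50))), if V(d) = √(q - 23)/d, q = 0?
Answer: -2470000/2440360023 - 50*I*√23/2440360023 ≈ -0.0010121 - 9.8261e-8*I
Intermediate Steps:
V(d) = I*√23/d (V(d) = √(0 - 23)/d = √(-23)/d = (I*√23)/d = I*√23/d)
1/(-5873 + (4885 - V(-50))) = 1/(-5873 + (4885 - I*√23/(-50))) = 1/(-5873 + (4885 - I*√23*(-1)/50)) = 1/(-5873 + (4885 - (-1)*I*√23/50)) = 1/(-5873 + (4885 + I*√23/50)) = 1/(-988 + I*√23/50)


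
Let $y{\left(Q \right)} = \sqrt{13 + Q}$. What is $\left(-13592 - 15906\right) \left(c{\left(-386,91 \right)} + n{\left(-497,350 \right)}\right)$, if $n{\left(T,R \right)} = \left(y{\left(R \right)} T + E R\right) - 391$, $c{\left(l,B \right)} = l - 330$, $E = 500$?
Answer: $-5129495714 + 161265566 \sqrt{3} \approx -4.8502 \cdot 10^{9}$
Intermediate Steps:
$c{\left(l,B \right)} = -330 + l$ ($c{\left(l,B \right)} = l - 330 = -330 + l$)
$n{\left(T,R \right)} = -391 + 500 R + T \sqrt{13 + R}$ ($n{\left(T,R \right)} = \left(\sqrt{13 + R} T + 500 R\right) - 391 = \left(T \sqrt{13 + R} + 500 R\right) - 391 = \left(500 R + T \sqrt{13 + R}\right) - 391 = -391 + 500 R + T \sqrt{13 + R}$)
$\left(-13592 - 15906\right) \left(c{\left(-386,91 \right)} + n{\left(-497,350 \right)}\right) = \left(-13592 - 15906\right) \left(\left(-330 - 386\right) - \left(-174609 + 497 \sqrt{13 + 350}\right)\right) = - 29498 \left(-716 - \left(-174609 + 5467 \sqrt{3}\right)\right) = - 29498 \left(-716 + \left(174609 - 5467 \sqrt{3}\right)\right) = - 29498 \left(173893 - 5467 \sqrt{3}\right) = -5129495714 + 161265566 \sqrt{3}$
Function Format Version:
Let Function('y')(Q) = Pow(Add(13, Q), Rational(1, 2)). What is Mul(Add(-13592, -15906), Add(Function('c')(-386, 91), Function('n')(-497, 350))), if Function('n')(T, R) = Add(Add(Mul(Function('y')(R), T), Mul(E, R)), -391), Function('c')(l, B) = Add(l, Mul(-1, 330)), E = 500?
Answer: Add(-5129495714, Mul(161265566, Pow(3, Rational(1, 2)))) ≈ -4.8502e+9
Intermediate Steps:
Function('c')(l, B) = Add(-330, l) (Function('c')(l, B) = Add(l, -330) = Add(-330, l))
Function('n')(T, R) = Add(-391, Mul(500, R), Mul(T, Pow(Add(13, R), Rational(1, 2)))) (Function('n')(T, R) = Add(Add(Mul(Pow(Add(13, R), Rational(1, 2)), T), Mul(500, R)), -391) = Add(Add(Mul(T, Pow(Add(13, R), Rational(1, 2))), Mul(500, R)), -391) = Add(Add(Mul(500, R), Mul(T, Pow(Add(13, R), Rational(1, 2)))), -391) = Add(-391, Mul(500, R), Mul(T, Pow(Add(13, R), Rational(1, 2)))))
Mul(Add(-13592, -15906), Add(Function('c')(-386, 91), Function('n')(-497, 350))) = Mul(Add(-13592, -15906), Add(Add(-330, -386), Add(-391, Mul(500, 350), Mul(-497, Pow(Add(13, 350), Rational(1, 2)))))) = Mul(-29498, Add(-716, Add(-391, 175000, Mul(-497, Pow(363, Rational(1, 2)))))) = Mul(-29498, Add(-716, Add(-391, 175000, Mul(-497, Mul(11, Pow(3, Rational(1, 2))))))) = Mul(-29498, Add(-716, Add(-391, 175000, Mul(-5467, Pow(3, Rational(1, 2)))))) = Mul(-29498, Add(-716, Add(174609, Mul(-5467, Pow(3, Rational(1, 2)))))) = Mul(-29498, Add(173893, Mul(-5467, Pow(3, Rational(1, 2))))) = Add(-5129495714, Mul(161265566, Pow(3, Rational(1, 2))))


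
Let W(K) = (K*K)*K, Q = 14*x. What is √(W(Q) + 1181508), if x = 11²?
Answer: 2*√1215586223 ≈ 69731.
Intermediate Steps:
x = 121
Q = 1694 (Q = 14*121 = 1694)
W(K) = K³ (W(K) = K²*K = K³)
√(W(Q) + 1181508) = √(1694³ + 1181508) = √(4861163384 + 1181508) = √4862344892 = 2*√1215586223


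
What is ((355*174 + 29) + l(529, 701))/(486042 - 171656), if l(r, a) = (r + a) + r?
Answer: 31779/157193 ≈ 0.20217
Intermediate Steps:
l(r, a) = a + 2*r (l(r, a) = (a + r) + r = a + 2*r)
((355*174 + 29) + l(529, 701))/(486042 - 171656) = ((355*174 + 29) + (701 + 2*529))/(486042 - 171656) = ((61770 + 29) + (701 + 1058))/314386 = (61799 + 1759)*(1/314386) = 63558*(1/314386) = 31779/157193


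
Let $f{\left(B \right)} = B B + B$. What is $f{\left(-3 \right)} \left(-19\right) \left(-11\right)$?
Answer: $1254$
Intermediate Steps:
$f{\left(B \right)} = B + B^{2}$ ($f{\left(B \right)} = B^{2} + B = B + B^{2}$)
$f{\left(-3 \right)} \left(-19\right) \left(-11\right) = - 3 \left(1 - 3\right) \left(-19\right) \left(-11\right) = \left(-3\right) \left(-2\right) \left(-19\right) \left(-11\right) = 6 \left(-19\right) \left(-11\right) = \left(-114\right) \left(-11\right) = 1254$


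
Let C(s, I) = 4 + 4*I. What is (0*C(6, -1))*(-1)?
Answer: 0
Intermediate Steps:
(0*C(6, -1))*(-1) = (0*(4 + 4*(-1)))*(-1) = (0*(4 - 4))*(-1) = (0*0)*(-1) = 0*(-1) = 0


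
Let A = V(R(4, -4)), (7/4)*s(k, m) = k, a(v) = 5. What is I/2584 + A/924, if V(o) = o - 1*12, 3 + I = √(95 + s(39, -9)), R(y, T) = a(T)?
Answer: -745/85272 + √5747/18088 ≈ -0.0045456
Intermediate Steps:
s(k, m) = 4*k/7
R(y, T) = 5
I = -3 + √5747/7 (I = -3 + √(95 + (4/7)*39) = -3 + √(95 + 156/7) = -3 + √(821/7) = -3 + √5747/7 ≈ 7.8298)
V(o) = -12 + o (V(o) = o - 12 = -12 + o)
A = -7 (A = -12 + 5 = -7)
I/2584 + A/924 = (-3 + √5747/7)/2584 - 7/924 = (-3 + √5747/7)*(1/2584) - 7*1/924 = (-3/2584 + √5747/18088) - 1/132 = -745/85272 + √5747/18088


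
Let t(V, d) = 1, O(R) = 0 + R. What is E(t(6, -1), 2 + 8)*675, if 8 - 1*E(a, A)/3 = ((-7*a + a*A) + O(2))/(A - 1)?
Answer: 15075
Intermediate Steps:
O(R) = R
E(a, A) = 24 - 3*(2 - 7*a + A*a)/(-1 + A) (E(a, A) = 24 - 3*((-7*a + a*A) + 2)/(A - 1) = 24 - 3*((-7*a + A*a) + 2)/(-1 + A) = 24 - 3*(2 - 7*a + A*a)/(-1 + A))
E(t(6, -1), 2 + 8)*675 = (3*(-10 + 7*1 + 8*(2 + 8) - 1*(2 + 8)*1)/(-1 + (2 + 8)))*675 = (3*(-10 + 7 + 8*10 - 1*10*1)/(-1 + 10))*675 = (3*(-10 + 7 + 80 - 10)/9)*675 = (3*(1/9)*67)*675 = (67/3)*675 = 15075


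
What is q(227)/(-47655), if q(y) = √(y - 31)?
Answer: -14/47655 ≈ -0.00029378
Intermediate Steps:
q(y) = √(-31 + y)
q(227)/(-47655) = √(-31 + 227)/(-47655) = √196*(-1/47655) = 14*(-1/47655) = -14/47655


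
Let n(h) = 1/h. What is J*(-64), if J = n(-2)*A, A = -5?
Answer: -160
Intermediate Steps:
n(h) = 1/h
J = 5/2 (J = -5/(-2) = -½*(-5) = 5/2 ≈ 2.5000)
J*(-64) = (5/2)*(-64) = -160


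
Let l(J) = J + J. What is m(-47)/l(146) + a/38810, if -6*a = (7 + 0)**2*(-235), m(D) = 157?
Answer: 998035/1699878 ≈ 0.58712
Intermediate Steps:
a = 11515/6 (a = -(7 + 0)**2*(-235)/6 = -7**2*(-235)/6 = -49*(-235)/6 = -1/6*(-11515) = 11515/6 ≈ 1919.2)
l(J) = 2*J
m(-47)/l(146) + a/38810 = 157/((2*146)) + (11515/6)/38810 = 157/292 + (11515/6)*(1/38810) = 157*(1/292) + 2303/46572 = 157/292 + 2303/46572 = 998035/1699878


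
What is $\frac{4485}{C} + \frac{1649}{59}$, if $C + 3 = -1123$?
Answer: $\frac{1592159}{66434} \approx 23.966$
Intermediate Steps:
$C = -1126$ ($C = -3 - 1123 = -1126$)
$\frac{4485}{C} + \frac{1649}{59} = \frac{4485}{-1126} + \frac{1649}{59} = 4485 \left(- \frac{1}{1126}\right) + 1649 \cdot \frac{1}{59} = - \frac{4485}{1126} + \frac{1649}{59} = \frac{1592159}{66434}$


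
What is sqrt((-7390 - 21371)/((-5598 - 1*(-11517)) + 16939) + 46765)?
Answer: sqrt(24433501570522)/22858 ≈ 216.25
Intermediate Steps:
sqrt((-7390 - 21371)/((-5598 - 1*(-11517)) + 16939) + 46765) = sqrt(-28761/((-5598 + 11517) + 16939) + 46765) = sqrt(-28761/(5919 + 16939) + 46765) = sqrt(-28761/22858 + 46765) = sqrt(1068925609/22858) = sqrt(24433501570522)/22858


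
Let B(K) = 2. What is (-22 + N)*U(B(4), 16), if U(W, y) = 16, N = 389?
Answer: 5872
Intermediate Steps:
(-22 + N)*U(B(4), 16) = (-22 + 389)*16 = 367*16 = 5872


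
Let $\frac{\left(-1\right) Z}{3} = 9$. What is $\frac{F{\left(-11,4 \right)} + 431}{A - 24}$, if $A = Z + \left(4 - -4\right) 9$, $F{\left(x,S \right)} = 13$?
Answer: $\frac{148}{7} \approx 21.143$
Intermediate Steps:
$Z = -27$ ($Z = \left(-3\right) 9 = -27$)
$A = 45$ ($A = -27 + \left(4 - -4\right) 9 = -27 + \left(4 + 4\right) 9 = -27 + 8 \cdot 9 = -27 + 72 = 45$)
$\frac{F{\left(-11,4 \right)} + 431}{A - 24} = \frac{13 + 431}{45 - 24} = \frac{444}{21} = 444 \cdot \frac{1}{21} = \frac{148}{7}$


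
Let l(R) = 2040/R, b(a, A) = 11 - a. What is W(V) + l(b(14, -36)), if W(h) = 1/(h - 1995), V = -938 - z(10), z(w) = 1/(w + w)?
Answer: -39889500/58661 ≈ -680.00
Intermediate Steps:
z(w) = 1/(2*w)
V = -18761/20 (V = -938 - 1/(2*10) = -938 - 1*1/20 = -938 - 1/20 = -18761/20 ≈ -938.05)
W(h) = 1/(-1995 + h)
W(V) + l(b(14, -36)) = 1/(-1995 - 18761/20) + 2040/(11 - 1*14) = 1/(-58661/20) + 2040/(11 - 14) = -20/58661 + 2040/(-3) = -20/58661 + 2040*(-⅓) = -20/58661 - 680 = -39889500/58661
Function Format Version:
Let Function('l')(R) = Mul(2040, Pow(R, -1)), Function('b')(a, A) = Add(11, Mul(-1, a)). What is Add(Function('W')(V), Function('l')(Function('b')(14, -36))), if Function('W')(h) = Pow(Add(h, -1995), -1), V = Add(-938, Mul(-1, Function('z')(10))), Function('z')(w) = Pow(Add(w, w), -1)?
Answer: Rational(-39889500, 58661) ≈ -680.00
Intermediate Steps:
Function('z')(w) = Mul(Rational(1, 2), Pow(w, -1)) (Function('z')(w) = Pow(Mul(2, w), -1) = Mul(Rational(1, 2), Pow(w, -1)))
V = Rational(-18761, 20) (V = Add(-938, Mul(-1, Mul(Rational(1, 2), Pow(10, -1)))) = Add(-938, Mul(-1, Mul(Rational(1, 2), Rational(1, 10)))) = Add(-938, Mul(-1, Rational(1, 20))) = Add(-938, Rational(-1, 20)) = Rational(-18761, 20) ≈ -938.05)
Function('W')(h) = Pow(Add(-1995, h), -1)
Add(Function('W')(V), Function('l')(Function('b')(14, -36))) = Add(Pow(Add(-1995, Rational(-18761, 20)), -1), Mul(2040, Pow(Add(11, Mul(-1, 14)), -1))) = Add(Pow(Rational(-58661, 20), -1), Mul(2040, Pow(Add(11, -14), -1))) = Add(Rational(-20, 58661), Mul(2040, Pow(-3, -1))) = Add(Rational(-20, 58661), Mul(2040, Rational(-1, 3))) = Add(Rational(-20, 58661), -680) = Rational(-39889500, 58661)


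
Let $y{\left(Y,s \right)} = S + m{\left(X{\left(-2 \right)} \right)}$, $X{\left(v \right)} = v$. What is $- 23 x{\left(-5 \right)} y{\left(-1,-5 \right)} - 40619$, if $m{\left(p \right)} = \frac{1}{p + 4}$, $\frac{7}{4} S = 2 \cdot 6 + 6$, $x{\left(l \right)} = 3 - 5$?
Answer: $- \frac{280860}{7} \approx -40123.0$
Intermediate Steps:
$x{\left(l \right)} = -2$
$S = \frac{72}{7}$ ($S = \frac{4 \left(2 \cdot 6 + 6\right)}{7} = \frac{4 \left(12 + 6\right)}{7} = \frac{4}{7} \cdot 18 = \frac{72}{7} \approx 10.286$)
$m{\left(p \right)} = \frac{1}{4 + p}$
$y{\left(Y,s \right)} = \frac{151}{14}$ ($y{\left(Y,s \right)} = \frac{72}{7} + \frac{1}{4 - 2} = \frac{72}{7} + \frac{1}{2} = \frac{151}{14}$)
$- 23 x{\left(-5 \right)} y{\left(-1,-5 \right)} - 40619 = \left(-23\right) \left(-2\right) \frac{151}{14} - 40619 = 46 \cdot \frac{151}{14} - 40619 = \frac{3473}{7} - 40619 = - \frac{280860}{7}$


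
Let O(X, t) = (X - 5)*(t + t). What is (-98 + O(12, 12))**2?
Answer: 4900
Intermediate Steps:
O(X, t) = 2*t*(-5 + X) (O(X, t) = (-5 + X)*(2*t) = 2*t*(-5 + X))
(-98 + O(12, 12))**2 = (-98 + 2*12*(-5 + 12))**2 = (-98 + 2*12*7)**2 = (-98 + 168)**2 = 70**2 = 4900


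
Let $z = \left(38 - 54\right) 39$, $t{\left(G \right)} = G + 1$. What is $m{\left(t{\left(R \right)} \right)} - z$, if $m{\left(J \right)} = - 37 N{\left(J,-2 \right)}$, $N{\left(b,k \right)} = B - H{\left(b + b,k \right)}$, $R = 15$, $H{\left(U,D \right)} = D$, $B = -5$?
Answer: $735$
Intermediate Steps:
$t{\left(G \right)} = 1 + G$
$z = -624$ ($z = \left(-16\right) 39 = -624$)
$N{\left(b,k \right)} = -5 - k$
$m{\left(J \right)} = 111$ ($m{\left(J \right)} = - 37 \left(-5 - -2\right) = - 37 \left(-5 + 2\right) = \left(-37\right) \left(-3\right) = 111$)
$m{\left(t{\left(R \right)} \right)} - z = 111 - -624 = 111 + 624 = 735$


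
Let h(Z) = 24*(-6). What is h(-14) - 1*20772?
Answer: -20916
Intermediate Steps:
h(Z) = -144
h(-14) - 1*20772 = -144 - 1*20772 = -144 - 20772 = -20916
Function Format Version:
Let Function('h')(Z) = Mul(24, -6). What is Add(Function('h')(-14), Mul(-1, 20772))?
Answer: -20916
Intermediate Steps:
Function('h')(Z) = -144
Add(Function('h')(-14), Mul(-1, 20772)) = Add(-144, Mul(-1, 20772)) = Add(-144, -20772) = -20916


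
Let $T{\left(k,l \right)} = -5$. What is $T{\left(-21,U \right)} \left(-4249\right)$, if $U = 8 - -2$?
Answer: $21245$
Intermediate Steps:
$U = 10$ ($U = 8 + 2 = 10$)
$T{\left(-21,U \right)} \left(-4249\right) = \left(-5\right) \left(-4249\right) = 21245$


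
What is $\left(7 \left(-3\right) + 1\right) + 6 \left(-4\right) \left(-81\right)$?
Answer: $1924$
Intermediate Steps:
$\left(7 \left(-3\right) + 1\right) + 6 \left(-4\right) \left(-81\right) = \left(-21 + 1\right) - -1944 = -20 + 1944 = 1924$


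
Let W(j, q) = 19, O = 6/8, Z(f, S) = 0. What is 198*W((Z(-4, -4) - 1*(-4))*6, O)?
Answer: 3762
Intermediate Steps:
O = 3/4 (O = 6*(1/8) = 3/4 ≈ 0.75000)
198*W((Z(-4, -4) - 1*(-4))*6, O) = 198*19 = 3762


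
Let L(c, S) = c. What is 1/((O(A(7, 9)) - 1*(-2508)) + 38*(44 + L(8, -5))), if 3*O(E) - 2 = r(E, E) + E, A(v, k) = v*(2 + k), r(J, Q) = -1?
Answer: 1/4510 ≈ 0.00022173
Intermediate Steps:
O(E) = 1/3 + E/3 (O(E) = 2/3 + (-1 + E)/3 = 2/3 + (-1/3 + E/3) = 1/3 + E/3)
1/((O(A(7, 9)) - 1*(-2508)) + 38*(44 + L(8, -5))) = 1/(((1/3 + (7*(2 + 9))/3) - 1*(-2508)) + 38*(44 + 8)) = 1/(((1/3 + (7*11)/3) + 2508) + 38*52) = 1/(((1/3 + (1/3)*77) + 2508) + 1976) = 1/(((1/3 + 77/3) + 2508) + 1976) = 1/((26 + 2508) + 1976) = 1/(2534 + 1976) = 1/4510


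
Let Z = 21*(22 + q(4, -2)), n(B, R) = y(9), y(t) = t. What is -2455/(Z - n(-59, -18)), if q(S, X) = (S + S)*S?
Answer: -491/225 ≈ -2.1822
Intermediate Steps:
q(S, X) = 2*S² (q(S, X) = (2*S)*S = 2*S²)
n(B, R) = 9
Z = 1134 (Z = 21*(22 + 2*4²) = 21*(22 + 2*16) = 21*(22 + 32) = 21*54 = 1134)
-2455/(Z - n(-59, -18)) = -2455/(1134 - 1*9) = -2455/(1134 - 9) = -2455/1125 = -2455*1/1125 = -491/225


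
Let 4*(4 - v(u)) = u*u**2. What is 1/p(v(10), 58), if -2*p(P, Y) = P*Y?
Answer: 1/7134 ≈ 0.00014017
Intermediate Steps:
v(u) = 4 - u**3/4 (v(u) = 4 - u*u**2/4 = 4 - u**3/4)
p(P, Y) = -P*Y/2
1/p(v(10), 58) = 1/(-1/2*(4 - 1/4*10**3)*58) = 1/(-1/2*(4 - 1/4*1000)*58) = 1/(-1/2*(4 - 250)*58) = 1/(-1/2*(-246)*58) = 1/7134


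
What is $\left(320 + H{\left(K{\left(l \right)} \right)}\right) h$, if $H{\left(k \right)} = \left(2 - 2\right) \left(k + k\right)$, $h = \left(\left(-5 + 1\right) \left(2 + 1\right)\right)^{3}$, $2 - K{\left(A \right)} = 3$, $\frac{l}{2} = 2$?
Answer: $-552960$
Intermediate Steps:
$l = 4$ ($l = 2 \cdot 2 = 4$)
$K{\left(A \right)} = -1$ ($K{\left(A \right)} = 2 - 3 = -1$)
$h = -1728$ ($h = \left(\left(-4\right) 3\right)^{3} = \left(-12\right)^{3} = -1728$)
$H{\left(k \right)} = 0$ ($H{\left(k \right)} = 0 \cdot 2 k = 0$)
$\left(320 + H{\left(K{\left(l \right)} \right)}\right) h = \left(320 + 0\right) \left(-1728\right) = 320 \left(-1728\right) = -552960$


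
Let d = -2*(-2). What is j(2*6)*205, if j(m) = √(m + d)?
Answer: 820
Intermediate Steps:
d = 4
j(m) = √(4 + m) (j(m) = √(m + 4) = √(4 + m))
j(2*6)*205 = √(4 + 2*6)*205 = √(4 + 12)*205 = √16*205 = 4*205 = 820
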